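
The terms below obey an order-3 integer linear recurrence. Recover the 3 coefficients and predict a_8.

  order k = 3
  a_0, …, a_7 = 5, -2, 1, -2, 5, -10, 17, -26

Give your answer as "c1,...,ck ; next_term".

  a_3 = -3·1 + -3·-2 + -1·5 = -2
  a_4 = -3·-2 + -3·1 + -1·-2 = 5
  a_5 = -3·5 + -3·-2 + -1·1 = -10
  a_6 = -3·-10 + -3·5 + -1·-2 = 17
  a_7 = -3·17 + -3·-10 + -1·5 = -26
  a_8 = -3·-26 + -3·17 + -1·-10 = 37

-3,-3,-1 ; 37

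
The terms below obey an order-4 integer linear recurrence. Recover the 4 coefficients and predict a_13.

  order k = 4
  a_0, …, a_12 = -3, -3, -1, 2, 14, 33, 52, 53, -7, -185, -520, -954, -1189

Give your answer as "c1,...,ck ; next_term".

  a_4 = 2·2 + -1·-1 + -1·-3 + -2·-3 = 14
  a_5 = 2·14 + -1·2 + -1·-1 + -2·-3 = 33
  a_6 = 2·33 + -1·14 + -1·2 + -2·-1 = 52
  a_7 = 2·52 + -1·33 + -1·14 + -2·2 = 53
  a_8 = 2·53 + -1·52 + -1·33 + -2·14 = -7
  a_9 = 2·-7 + -1·53 + -1·52 + -2·33 = -185
  a_10 = 2·-185 + -1·-7 + -1·53 + -2·52 = -520
  a_11 = 2·-520 + -1·-185 + -1·-7 + -2·53 = -954
  a_12 = 2·-954 + -1·-520 + -1·-185 + -2·-7 = -1189
  a_13 = 2·-1189 + -1·-954 + -1·-520 + -2·-185 = -534

2,-1,-1,-2 ; -534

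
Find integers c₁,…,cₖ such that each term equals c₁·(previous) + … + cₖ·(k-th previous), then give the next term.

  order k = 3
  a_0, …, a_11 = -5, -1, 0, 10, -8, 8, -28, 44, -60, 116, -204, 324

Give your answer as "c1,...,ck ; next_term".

-1,0,-2 ; -556

  a_3 = -1·0 + 0·-1 + -2·-5 = 10
  a_4 = -1·10 + 0·0 + -2·-1 = -8
  a_5 = -1·-8 + 0·10 + -2·0 = 8
  a_6 = -1·8 + 0·-8 + -2·10 = -28
  a_7 = -1·-28 + 0·8 + -2·-8 = 44
  a_8 = -1·44 + 0·-28 + -2·8 = -60
  a_9 = -1·-60 + 0·44 + -2·-28 = 116
  a_10 = -1·116 + 0·-60 + -2·44 = -204
  a_11 = -1·-204 + 0·116 + -2·-60 = 324
  a_12 = -1·324 + 0·-204 + -2·116 = -556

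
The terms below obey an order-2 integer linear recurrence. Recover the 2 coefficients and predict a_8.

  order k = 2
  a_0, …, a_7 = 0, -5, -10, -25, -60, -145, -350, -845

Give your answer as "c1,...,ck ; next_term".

  a_2 = 2·-5 + 1·0 = -10
  a_3 = 2·-10 + 1·-5 = -25
  a_4 = 2·-25 + 1·-10 = -60
  a_5 = 2·-60 + 1·-25 = -145
  a_6 = 2·-145 + 1·-60 = -350
  a_7 = 2·-350 + 1·-145 = -845
  a_8 = 2·-845 + 1·-350 = -2040

2,1 ; -2040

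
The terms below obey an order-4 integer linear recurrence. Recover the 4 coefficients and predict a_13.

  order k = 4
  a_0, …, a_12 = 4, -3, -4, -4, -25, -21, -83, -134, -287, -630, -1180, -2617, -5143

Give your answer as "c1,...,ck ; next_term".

  a_4 = 0·-4 + 3·-4 + 3·-3 + -1·4 = -25
  a_5 = 0·-25 + 3·-4 + 3·-4 + -1·-3 = -21
  a_6 = 0·-21 + 3·-25 + 3·-4 + -1·-4 = -83
  a_7 = 0·-83 + 3·-21 + 3·-25 + -1·-4 = -134
  a_8 = 0·-134 + 3·-83 + 3·-21 + -1·-25 = -287
  a_9 = 0·-287 + 3·-134 + 3·-83 + -1·-21 = -630
  a_10 = 0·-630 + 3·-287 + 3·-134 + -1·-83 = -1180
  a_11 = 0·-1180 + 3·-630 + 3·-287 + -1·-134 = -2617
  a_12 = 0·-2617 + 3·-1180 + 3·-630 + -1·-287 = -5143
  a_13 = 0·-5143 + 3·-2617 + 3·-1180 + -1·-630 = -10761

0,3,3,-1 ; -10761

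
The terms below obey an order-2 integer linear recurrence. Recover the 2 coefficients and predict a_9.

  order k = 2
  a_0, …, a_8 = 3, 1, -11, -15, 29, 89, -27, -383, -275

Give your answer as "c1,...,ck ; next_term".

  a_2 = 1·1 + -4·3 = -11
  a_3 = 1·-11 + -4·1 = -15
  a_4 = 1·-15 + -4·-11 = 29
  a_5 = 1·29 + -4·-15 = 89
  a_6 = 1·89 + -4·29 = -27
  a_7 = 1·-27 + -4·89 = -383
  a_8 = 1·-383 + -4·-27 = -275
  a_9 = 1·-275 + -4·-383 = 1257

1,-4 ; 1257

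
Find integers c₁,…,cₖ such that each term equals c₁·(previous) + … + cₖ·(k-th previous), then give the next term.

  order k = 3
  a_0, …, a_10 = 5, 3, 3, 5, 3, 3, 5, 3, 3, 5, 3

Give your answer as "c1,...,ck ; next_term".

0,0,1 ; 3

  a_3 = 0·3 + 0·3 + 1·5 = 5
  a_4 = 0·5 + 0·3 + 1·3 = 3
  a_5 = 0·3 + 0·5 + 1·3 = 3
  a_6 = 0·3 + 0·3 + 1·5 = 5
  a_7 = 0·5 + 0·3 + 1·3 = 3
  a_8 = 0·3 + 0·5 + 1·3 = 3
  a_9 = 0·3 + 0·3 + 1·5 = 5
  a_10 = 0·5 + 0·3 + 1·3 = 3
  a_11 = 0·3 + 0·5 + 1·3 = 3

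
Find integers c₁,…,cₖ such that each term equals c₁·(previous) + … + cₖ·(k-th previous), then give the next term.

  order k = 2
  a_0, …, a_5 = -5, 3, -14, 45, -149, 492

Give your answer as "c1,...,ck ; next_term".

-3,1 ; -1625

  a_2 = -3·3 + 1·-5 = -14
  a_3 = -3·-14 + 1·3 = 45
  a_4 = -3·45 + 1·-14 = -149
  a_5 = -3·-149 + 1·45 = 492
  a_6 = -3·492 + 1·-149 = -1625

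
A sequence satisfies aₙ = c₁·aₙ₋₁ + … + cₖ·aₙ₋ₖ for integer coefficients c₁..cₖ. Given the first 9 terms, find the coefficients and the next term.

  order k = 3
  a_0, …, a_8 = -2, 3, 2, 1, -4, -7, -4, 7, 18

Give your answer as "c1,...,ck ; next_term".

  a_3 = 1·2 + -1·3 + -1·-2 = 1
  a_4 = 1·1 + -1·2 + -1·3 = -4
  a_5 = 1·-4 + -1·1 + -1·2 = -7
  a_6 = 1·-7 + -1·-4 + -1·1 = -4
  a_7 = 1·-4 + -1·-7 + -1·-4 = 7
  a_8 = 1·7 + -1·-4 + -1·-7 = 18
  a_9 = 1·18 + -1·7 + -1·-4 = 15

1,-1,-1 ; 15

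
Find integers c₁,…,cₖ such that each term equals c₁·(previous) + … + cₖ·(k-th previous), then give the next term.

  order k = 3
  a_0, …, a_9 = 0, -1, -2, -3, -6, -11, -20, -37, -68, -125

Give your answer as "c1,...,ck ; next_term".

1,1,1 ; -230

  a_3 = 1·-2 + 1·-1 + 1·0 = -3
  a_4 = 1·-3 + 1·-2 + 1·-1 = -6
  a_5 = 1·-6 + 1·-3 + 1·-2 = -11
  a_6 = 1·-11 + 1·-6 + 1·-3 = -20
  a_7 = 1·-20 + 1·-11 + 1·-6 = -37
  a_8 = 1·-37 + 1·-20 + 1·-11 = -68
  a_9 = 1·-68 + 1·-37 + 1·-20 = -125
  a_10 = 1·-125 + 1·-68 + 1·-37 = -230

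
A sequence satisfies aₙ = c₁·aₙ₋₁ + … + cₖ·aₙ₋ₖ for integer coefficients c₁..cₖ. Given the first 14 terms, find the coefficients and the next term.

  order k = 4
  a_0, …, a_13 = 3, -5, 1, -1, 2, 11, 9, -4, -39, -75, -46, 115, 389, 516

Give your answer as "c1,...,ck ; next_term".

  a_4 = 1·-1 + -1·1 + -2·-5 + -2·3 = 2
  a_5 = 1·2 + -1·-1 + -2·1 + -2·-5 = 11
  a_6 = 1·11 + -1·2 + -2·-1 + -2·1 = 9
  a_7 = 1·9 + -1·11 + -2·2 + -2·-1 = -4
  a_8 = 1·-4 + -1·9 + -2·11 + -2·2 = -39
  a_9 = 1·-39 + -1·-4 + -2·9 + -2·11 = -75
  a_10 = 1·-75 + -1·-39 + -2·-4 + -2·9 = -46
  a_11 = 1·-46 + -1·-75 + -2·-39 + -2·-4 = 115
  a_12 = 1·115 + -1·-46 + -2·-75 + -2·-39 = 389
  a_13 = 1·389 + -1·115 + -2·-46 + -2·-75 = 516
  a_14 = 1·516 + -1·389 + -2·115 + -2·-46 = -11

1,-1,-2,-2 ; -11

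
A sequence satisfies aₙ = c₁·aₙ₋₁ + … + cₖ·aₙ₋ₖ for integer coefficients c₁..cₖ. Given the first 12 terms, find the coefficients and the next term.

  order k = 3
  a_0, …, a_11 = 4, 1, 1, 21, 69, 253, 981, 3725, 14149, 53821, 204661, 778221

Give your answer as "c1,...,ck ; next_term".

3,2,4 ; 2959269

  a_3 = 3·1 + 2·1 + 4·4 = 21
  a_4 = 3·21 + 2·1 + 4·1 = 69
  a_5 = 3·69 + 2·21 + 4·1 = 253
  a_6 = 3·253 + 2·69 + 4·21 = 981
  a_7 = 3·981 + 2·253 + 4·69 = 3725
  a_8 = 3·3725 + 2·981 + 4·253 = 14149
  a_9 = 3·14149 + 2·3725 + 4·981 = 53821
  a_10 = 3·53821 + 2·14149 + 4·3725 = 204661
  a_11 = 3·204661 + 2·53821 + 4·14149 = 778221
  a_12 = 3·778221 + 2·204661 + 4·53821 = 2959269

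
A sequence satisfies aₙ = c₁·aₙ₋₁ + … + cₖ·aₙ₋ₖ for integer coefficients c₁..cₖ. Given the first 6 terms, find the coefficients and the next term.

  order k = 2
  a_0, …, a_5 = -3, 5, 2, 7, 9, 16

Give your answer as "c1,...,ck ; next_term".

  a_2 = 1·5 + 1·-3 = 2
  a_3 = 1·2 + 1·5 = 7
  a_4 = 1·7 + 1·2 = 9
  a_5 = 1·9 + 1·7 = 16
  a_6 = 1·16 + 1·9 = 25

1,1 ; 25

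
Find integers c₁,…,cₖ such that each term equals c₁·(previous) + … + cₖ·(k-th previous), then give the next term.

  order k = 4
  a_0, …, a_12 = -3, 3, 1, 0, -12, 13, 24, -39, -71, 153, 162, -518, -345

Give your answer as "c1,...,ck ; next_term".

  a_4 = -1·0 + -3·1 + -2·3 + 1·-3 = -12
  a_5 = -1·-12 + -3·0 + -2·1 + 1·3 = 13
  a_6 = -1·13 + -3·-12 + -2·0 + 1·1 = 24
  a_7 = -1·24 + -3·13 + -2·-12 + 1·0 = -39
  a_8 = -1·-39 + -3·24 + -2·13 + 1·-12 = -71
  a_9 = -1·-71 + -3·-39 + -2·24 + 1·13 = 153
  a_10 = -1·153 + -3·-71 + -2·-39 + 1·24 = 162
  a_11 = -1·162 + -3·153 + -2·-71 + 1·-39 = -518
  a_12 = -1·-518 + -3·162 + -2·153 + 1·-71 = -345
  a_13 = -1·-345 + -3·-518 + -2·162 + 1·153 = 1728

-1,-3,-2,1 ; 1728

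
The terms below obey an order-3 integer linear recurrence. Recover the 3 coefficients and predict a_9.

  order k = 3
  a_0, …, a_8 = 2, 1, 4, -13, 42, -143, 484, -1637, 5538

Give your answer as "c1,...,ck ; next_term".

  a_3 = -3·4 + 1·1 + -1·2 = -13
  a_4 = -3·-13 + 1·4 + -1·1 = 42
  a_5 = -3·42 + 1·-13 + -1·4 = -143
  a_6 = -3·-143 + 1·42 + -1·-13 = 484
  a_7 = -3·484 + 1·-143 + -1·42 = -1637
  a_8 = -3·-1637 + 1·484 + -1·-143 = 5538
  a_9 = -3·5538 + 1·-1637 + -1·484 = -18735

-3,1,-1 ; -18735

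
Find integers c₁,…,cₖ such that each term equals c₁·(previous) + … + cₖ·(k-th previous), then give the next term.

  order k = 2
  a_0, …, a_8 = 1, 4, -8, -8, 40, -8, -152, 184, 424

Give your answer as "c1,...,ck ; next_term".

  a_2 = -1·4 + -4·1 = -8
  a_3 = -1·-8 + -4·4 = -8
  a_4 = -1·-8 + -4·-8 = 40
  a_5 = -1·40 + -4·-8 = -8
  a_6 = -1·-8 + -4·40 = -152
  a_7 = -1·-152 + -4·-8 = 184
  a_8 = -1·184 + -4·-152 = 424
  a_9 = -1·424 + -4·184 = -1160

-1,-4 ; -1160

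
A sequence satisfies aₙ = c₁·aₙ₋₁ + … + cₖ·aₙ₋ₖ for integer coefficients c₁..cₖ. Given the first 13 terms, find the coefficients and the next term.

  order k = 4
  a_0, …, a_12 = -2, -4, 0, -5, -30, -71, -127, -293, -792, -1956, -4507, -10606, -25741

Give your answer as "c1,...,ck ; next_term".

  a_4 = 2·-5 + -1·0 + 3·-4 + 4·-2 = -30
  a_5 = 2·-30 + -1·-5 + 3·0 + 4·-4 = -71
  a_6 = 2·-71 + -1·-30 + 3·-5 + 4·0 = -127
  a_7 = 2·-127 + -1·-71 + 3·-30 + 4·-5 = -293
  a_8 = 2·-293 + -1·-127 + 3·-71 + 4·-30 = -792
  a_9 = 2·-792 + -1·-293 + 3·-127 + 4·-71 = -1956
  a_10 = 2·-1956 + -1·-792 + 3·-293 + 4·-127 = -4507
  a_11 = 2·-4507 + -1·-1956 + 3·-792 + 4·-293 = -10606
  a_12 = 2·-10606 + -1·-4507 + 3·-1956 + 4·-792 = -25741
  a_13 = 2·-25741 + -1·-10606 + 3·-4507 + 4·-1956 = -62221

2,-1,3,4 ; -62221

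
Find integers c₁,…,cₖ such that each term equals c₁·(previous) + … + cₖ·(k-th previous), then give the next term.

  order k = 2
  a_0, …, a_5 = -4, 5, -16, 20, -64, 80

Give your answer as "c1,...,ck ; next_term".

0,4 ; -256

  a_2 = 0·5 + 4·-4 = -16
  a_3 = 0·-16 + 4·5 = 20
  a_4 = 0·20 + 4·-16 = -64
  a_5 = 0·-64 + 4·20 = 80
  a_6 = 0·80 + 4·-64 = -256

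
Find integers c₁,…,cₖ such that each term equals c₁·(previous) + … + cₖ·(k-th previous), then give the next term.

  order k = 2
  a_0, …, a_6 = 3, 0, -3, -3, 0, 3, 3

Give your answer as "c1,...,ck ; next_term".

  a_2 = 1·0 + -1·3 = -3
  a_3 = 1·-3 + -1·0 = -3
  a_4 = 1·-3 + -1·-3 = 0
  a_5 = 1·0 + -1·-3 = 3
  a_6 = 1·3 + -1·0 = 3
  a_7 = 1·3 + -1·3 = 0

1,-1 ; 0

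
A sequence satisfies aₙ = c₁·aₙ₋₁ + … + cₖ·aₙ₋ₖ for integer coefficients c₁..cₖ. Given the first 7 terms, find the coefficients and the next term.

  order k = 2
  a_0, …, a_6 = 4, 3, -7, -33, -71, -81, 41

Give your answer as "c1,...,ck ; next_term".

3,-4 ; 447

  a_2 = 3·3 + -4·4 = -7
  a_3 = 3·-7 + -4·3 = -33
  a_4 = 3·-33 + -4·-7 = -71
  a_5 = 3·-71 + -4·-33 = -81
  a_6 = 3·-81 + -4·-71 = 41
  a_7 = 3·41 + -4·-81 = 447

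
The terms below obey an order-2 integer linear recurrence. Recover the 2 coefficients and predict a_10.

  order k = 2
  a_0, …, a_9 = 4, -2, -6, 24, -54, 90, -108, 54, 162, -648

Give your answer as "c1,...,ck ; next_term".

-3,-3 ; 1458

  a_2 = -3·-2 + -3·4 = -6
  a_3 = -3·-6 + -3·-2 = 24
  a_4 = -3·24 + -3·-6 = -54
  a_5 = -3·-54 + -3·24 = 90
  a_6 = -3·90 + -3·-54 = -108
  a_7 = -3·-108 + -3·90 = 54
  a_8 = -3·54 + -3·-108 = 162
  a_9 = -3·162 + -3·54 = -648
  a_10 = -3·-648 + -3·162 = 1458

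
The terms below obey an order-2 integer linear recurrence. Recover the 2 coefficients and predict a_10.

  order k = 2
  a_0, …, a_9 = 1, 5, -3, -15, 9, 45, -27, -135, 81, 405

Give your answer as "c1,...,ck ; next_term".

  a_2 = 0·5 + -3·1 = -3
  a_3 = 0·-3 + -3·5 = -15
  a_4 = 0·-15 + -3·-3 = 9
  a_5 = 0·9 + -3·-15 = 45
  a_6 = 0·45 + -3·9 = -27
  a_7 = 0·-27 + -3·45 = -135
  a_8 = 0·-135 + -3·-27 = 81
  a_9 = 0·81 + -3·-135 = 405
  a_10 = 0·405 + -3·81 = -243

0,-3 ; -243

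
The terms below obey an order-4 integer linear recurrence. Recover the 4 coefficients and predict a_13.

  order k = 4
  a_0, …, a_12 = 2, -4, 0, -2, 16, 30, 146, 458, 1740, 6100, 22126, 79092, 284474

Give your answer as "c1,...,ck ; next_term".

3,3,-4,3 ; 1020494

  a_4 = 3·-2 + 3·0 + -4·-4 + 3·2 = 16
  a_5 = 3·16 + 3·-2 + -4·0 + 3·-4 = 30
  a_6 = 3·30 + 3·16 + -4·-2 + 3·0 = 146
  a_7 = 3·146 + 3·30 + -4·16 + 3·-2 = 458
  a_8 = 3·458 + 3·146 + -4·30 + 3·16 = 1740
  a_9 = 3·1740 + 3·458 + -4·146 + 3·30 = 6100
  a_10 = 3·6100 + 3·1740 + -4·458 + 3·146 = 22126
  a_11 = 3·22126 + 3·6100 + -4·1740 + 3·458 = 79092
  a_12 = 3·79092 + 3·22126 + -4·6100 + 3·1740 = 284474
  a_13 = 3·284474 + 3·79092 + -4·22126 + 3·6100 = 1020494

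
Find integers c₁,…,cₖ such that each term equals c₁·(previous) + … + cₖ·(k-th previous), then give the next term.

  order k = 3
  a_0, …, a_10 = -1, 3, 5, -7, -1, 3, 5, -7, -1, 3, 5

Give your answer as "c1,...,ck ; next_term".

  a_3 = -1·5 + -1·3 + -1·-1 = -7
  a_4 = -1·-7 + -1·5 + -1·3 = -1
  a_5 = -1·-1 + -1·-7 + -1·5 = 3
  a_6 = -1·3 + -1·-1 + -1·-7 = 5
  a_7 = -1·5 + -1·3 + -1·-1 = -7
  a_8 = -1·-7 + -1·5 + -1·3 = -1
  a_9 = -1·-1 + -1·-7 + -1·5 = 3
  a_10 = -1·3 + -1·-1 + -1·-7 = 5
  a_11 = -1·5 + -1·3 + -1·-1 = -7

-1,-1,-1 ; -7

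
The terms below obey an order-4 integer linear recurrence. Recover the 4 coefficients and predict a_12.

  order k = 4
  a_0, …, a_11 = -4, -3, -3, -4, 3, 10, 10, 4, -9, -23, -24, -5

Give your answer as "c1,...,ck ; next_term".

1,-1,0,-1 ; 28

  a_4 = 1·-4 + -1·-3 + 0·-3 + -1·-4 = 3
  a_5 = 1·3 + -1·-4 + 0·-3 + -1·-3 = 10
  a_6 = 1·10 + -1·3 + 0·-4 + -1·-3 = 10
  a_7 = 1·10 + -1·10 + 0·3 + -1·-4 = 4
  a_8 = 1·4 + -1·10 + 0·10 + -1·3 = -9
  a_9 = 1·-9 + -1·4 + 0·10 + -1·10 = -23
  a_10 = 1·-23 + -1·-9 + 0·4 + -1·10 = -24
  a_11 = 1·-24 + -1·-23 + 0·-9 + -1·4 = -5
  a_12 = 1·-5 + -1·-24 + 0·-23 + -1·-9 = 28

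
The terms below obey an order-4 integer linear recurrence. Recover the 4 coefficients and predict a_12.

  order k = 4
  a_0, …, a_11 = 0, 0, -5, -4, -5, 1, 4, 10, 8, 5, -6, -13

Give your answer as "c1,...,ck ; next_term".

  a_4 = 0·-4 + 1·-5 + -1·0 + -1·0 = -5
  a_5 = 0·-5 + 1·-4 + -1·-5 + -1·0 = 1
  a_6 = 0·1 + 1·-5 + -1·-4 + -1·-5 = 4
  a_7 = 0·4 + 1·1 + -1·-5 + -1·-4 = 10
  a_8 = 0·10 + 1·4 + -1·1 + -1·-5 = 8
  a_9 = 0·8 + 1·10 + -1·4 + -1·1 = 5
  a_10 = 0·5 + 1·8 + -1·10 + -1·4 = -6
  a_11 = 0·-6 + 1·5 + -1·8 + -1·10 = -13
  a_12 = 0·-13 + 1·-6 + -1·5 + -1·8 = -19

0,1,-1,-1 ; -19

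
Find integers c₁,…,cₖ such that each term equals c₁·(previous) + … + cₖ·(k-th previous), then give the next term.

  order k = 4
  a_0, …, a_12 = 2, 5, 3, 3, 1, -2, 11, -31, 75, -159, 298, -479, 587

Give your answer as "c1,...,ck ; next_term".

  a_4 = -3·3 + -1·3 + 3·5 + -1·2 = 1
  a_5 = -3·1 + -1·3 + 3·3 + -1·5 = -2
  a_6 = -3·-2 + -1·1 + 3·3 + -1·3 = 11
  a_7 = -3·11 + -1·-2 + 3·1 + -1·3 = -31
  a_8 = -3·-31 + -1·11 + 3·-2 + -1·1 = 75
  a_9 = -3·75 + -1·-31 + 3·11 + -1·-2 = -159
  a_10 = -3·-159 + -1·75 + 3·-31 + -1·11 = 298
  a_11 = -3·298 + -1·-159 + 3·75 + -1·-31 = -479
  a_12 = -3·-479 + -1·298 + 3·-159 + -1·75 = 587
  a_13 = -3·587 + -1·-479 + 3·298 + -1·-159 = -229

-3,-1,3,-1 ; -229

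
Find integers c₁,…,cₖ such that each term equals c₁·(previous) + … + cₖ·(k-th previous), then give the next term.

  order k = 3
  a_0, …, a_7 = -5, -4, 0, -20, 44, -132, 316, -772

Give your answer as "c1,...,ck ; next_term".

  a_3 = -3·0 + 0·-4 + 4·-5 = -20
  a_4 = -3·-20 + 0·0 + 4·-4 = 44
  a_5 = -3·44 + 0·-20 + 4·0 = -132
  a_6 = -3·-132 + 0·44 + 4·-20 = 316
  a_7 = -3·316 + 0·-132 + 4·44 = -772
  a_8 = -3·-772 + 0·316 + 4·-132 = 1788

-3,0,4 ; 1788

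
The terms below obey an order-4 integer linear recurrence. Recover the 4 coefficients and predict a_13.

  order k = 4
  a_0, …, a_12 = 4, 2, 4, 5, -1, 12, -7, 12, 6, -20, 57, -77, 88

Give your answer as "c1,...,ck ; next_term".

  a_4 = -1·5 + 1·4 + 2·2 + -1·4 = -1
  a_5 = -1·-1 + 1·5 + 2·4 + -1·2 = 12
  a_6 = -1·12 + 1·-1 + 2·5 + -1·4 = -7
  a_7 = -1·-7 + 1·12 + 2·-1 + -1·5 = 12
  a_8 = -1·12 + 1·-7 + 2·12 + -1·-1 = 6
  a_9 = -1·6 + 1·12 + 2·-7 + -1·12 = -20
  a_10 = -1·-20 + 1·6 + 2·12 + -1·-7 = 57
  a_11 = -1·57 + 1·-20 + 2·6 + -1·12 = -77
  a_12 = -1·-77 + 1·57 + 2·-20 + -1·6 = 88
  a_13 = -1·88 + 1·-77 + 2·57 + -1·-20 = -31

-1,1,2,-1 ; -31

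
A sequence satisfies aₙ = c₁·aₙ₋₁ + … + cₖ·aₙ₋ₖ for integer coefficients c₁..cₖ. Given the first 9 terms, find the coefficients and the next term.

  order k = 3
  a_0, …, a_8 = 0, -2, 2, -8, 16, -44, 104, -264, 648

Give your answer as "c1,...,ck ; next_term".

-2,2,2 ; -1616

  a_3 = -2·2 + 2·-2 + 2·0 = -8
  a_4 = -2·-8 + 2·2 + 2·-2 = 16
  a_5 = -2·16 + 2·-8 + 2·2 = -44
  a_6 = -2·-44 + 2·16 + 2·-8 = 104
  a_7 = -2·104 + 2·-44 + 2·16 = -264
  a_8 = -2·-264 + 2·104 + 2·-44 = 648
  a_9 = -2·648 + 2·-264 + 2·104 = -1616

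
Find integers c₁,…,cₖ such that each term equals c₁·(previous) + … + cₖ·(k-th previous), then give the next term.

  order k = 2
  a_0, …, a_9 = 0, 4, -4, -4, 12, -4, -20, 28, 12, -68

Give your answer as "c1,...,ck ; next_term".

  a_2 = -1·4 + -2·0 = -4
  a_3 = -1·-4 + -2·4 = -4
  a_4 = -1·-4 + -2·-4 = 12
  a_5 = -1·12 + -2·-4 = -4
  a_6 = -1·-4 + -2·12 = -20
  a_7 = -1·-20 + -2·-4 = 28
  a_8 = -1·28 + -2·-20 = 12
  a_9 = -1·12 + -2·28 = -68
  a_10 = -1·-68 + -2·12 = 44

-1,-2 ; 44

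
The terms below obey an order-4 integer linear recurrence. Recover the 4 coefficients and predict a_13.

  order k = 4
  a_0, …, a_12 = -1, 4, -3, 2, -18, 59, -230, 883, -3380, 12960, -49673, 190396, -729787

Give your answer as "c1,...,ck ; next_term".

-3,3,-1,-1 ; 2797262

  a_4 = -3·2 + 3·-3 + -1·4 + -1·-1 = -18
  a_5 = -3·-18 + 3·2 + -1·-3 + -1·4 = 59
  a_6 = -3·59 + 3·-18 + -1·2 + -1·-3 = -230
  a_7 = -3·-230 + 3·59 + -1·-18 + -1·2 = 883
  a_8 = -3·883 + 3·-230 + -1·59 + -1·-18 = -3380
  a_9 = -3·-3380 + 3·883 + -1·-230 + -1·59 = 12960
  a_10 = -3·12960 + 3·-3380 + -1·883 + -1·-230 = -49673
  a_11 = -3·-49673 + 3·12960 + -1·-3380 + -1·883 = 190396
  a_12 = -3·190396 + 3·-49673 + -1·12960 + -1·-3380 = -729787
  a_13 = -3·-729787 + 3·190396 + -1·-49673 + -1·12960 = 2797262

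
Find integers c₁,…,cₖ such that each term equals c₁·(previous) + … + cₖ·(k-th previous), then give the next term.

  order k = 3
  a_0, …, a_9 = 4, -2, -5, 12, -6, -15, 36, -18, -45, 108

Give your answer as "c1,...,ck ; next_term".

  a_3 = 0·-5 + 0·-2 + 3·4 = 12
  a_4 = 0·12 + 0·-5 + 3·-2 = -6
  a_5 = 0·-6 + 0·12 + 3·-5 = -15
  a_6 = 0·-15 + 0·-6 + 3·12 = 36
  a_7 = 0·36 + 0·-15 + 3·-6 = -18
  a_8 = 0·-18 + 0·36 + 3·-15 = -45
  a_9 = 0·-45 + 0·-18 + 3·36 = 108
  a_10 = 0·108 + 0·-45 + 3·-18 = -54

0,0,3 ; -54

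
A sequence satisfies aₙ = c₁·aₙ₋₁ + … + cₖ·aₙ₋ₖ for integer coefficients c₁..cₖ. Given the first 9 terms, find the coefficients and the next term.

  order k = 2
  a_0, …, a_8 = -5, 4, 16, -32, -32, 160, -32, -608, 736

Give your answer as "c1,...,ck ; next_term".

-1,-4 ; 1696

  a_2 = -1·4 + -4·-5 = 16
  a_3 = -1·16 + -4·4 = -32
  a_4 = -1·-32 + -4·16 = -32
  a_5 = -1·-32 + -4·-32 = 160
  a_6 = -1·160 + -4·-32 = -32
  a_7 = -1·-32 + -4·160 = -608
  a_8 = -1·-608 + -4·-32 = 736
  a_9 = -1·736 + -4·-608 = 1696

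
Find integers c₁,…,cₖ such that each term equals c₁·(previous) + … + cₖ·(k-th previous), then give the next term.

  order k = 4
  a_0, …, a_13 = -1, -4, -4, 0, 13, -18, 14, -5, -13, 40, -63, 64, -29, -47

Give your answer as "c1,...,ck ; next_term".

-2,-2,-1,-1 ; 151

  a_4 = -2·0 + -2·-4 + -1·-4 + -1·-1 = 13
  a_5 = -2·13 + -2·0 + -1·-4 + -1·-4 = -18
  a_6 = -2·-18 + -2·13 + -1·0 + -1·-4 = 14
  a_7 = -2·14 + -2·-18 + -1·13 + -1·0 = -5
  a_8 = -2·-5 + -2·14 + -1·-18 + -1·13 = -13
  a_9 = -2·-13 + -2·-5 + -1·14 + -1·-18 = 40
  a_10 = -2·40 + -2·-13 + -1·-5 + -1·14 = -63
  a_11 = -2·-63 + -2·40 + -1·-13 + -1·-5 = 64
  a_12 = -2·64 + -2·-63 + -1·40 + -1·-13 = -29
  a_13 = -2·-29 + -2·64 + -1·-63 + -1·40 = -47
  a_14 = -2·-47 + -2·-29 + -1·64 + -1·-63 = 151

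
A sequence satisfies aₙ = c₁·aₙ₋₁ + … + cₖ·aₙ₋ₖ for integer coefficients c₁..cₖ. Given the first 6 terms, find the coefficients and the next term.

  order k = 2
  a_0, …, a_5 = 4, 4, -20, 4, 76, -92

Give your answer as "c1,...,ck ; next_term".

-1,-4 ; -212

  a_2 = -1·4 + -4·4 = -20
  a_3 = -1·-20 + -4·4 = 4
  a_4 = -1·4 + -4·-20 = 76
  a_5 = -1·76 + -4·4 = -92
  a_6 = -1·-92 + -4·76 = -212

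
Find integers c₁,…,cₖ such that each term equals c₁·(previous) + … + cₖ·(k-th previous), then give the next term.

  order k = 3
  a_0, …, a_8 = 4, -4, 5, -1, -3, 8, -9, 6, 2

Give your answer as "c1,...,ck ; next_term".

  a_3 = -1·5 + 0·-4 + 1·4 = -1
  a_4 = -1·-1 + 0·5 + 1·-4 = -3
  a_5 = -1·-3 + 0·-1 + 1·5 = 8
  a_6 = -1·8 + 0·-3 + 1·-1 = -9
  a_7 = -1·-9 + 0·8 + 1·-3 = 6
  a_8 = -1·6 + 0·-9 + 1·8 = 2
  a_9 = -1·2 + 0·6 + 1·-9 = -11

-1,0,1 ; -11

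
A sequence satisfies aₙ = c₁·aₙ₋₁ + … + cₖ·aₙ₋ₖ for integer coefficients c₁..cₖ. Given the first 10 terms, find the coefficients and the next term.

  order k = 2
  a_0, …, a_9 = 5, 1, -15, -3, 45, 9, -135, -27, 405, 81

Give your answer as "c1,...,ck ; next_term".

  a_2 = 0·1 + -3·5 = -15
  a_3 = 0·-15 + -3·1 = -3
  a_4 = 0·-3 + -3·-15 = 45
  a_5 = 0·45 + -3·-3 = 9
  a_6 = 0·9 + -3·45 = -135
  a_7 = 0·-135 + -3·9 = -27
  a_8 = 0·-27 + -3·-135 = 405
  a_9 = 0·405 + -3·-27 = 81
  a_10 = 0·81 + -3·405 = -1215

0,-3 ; -1215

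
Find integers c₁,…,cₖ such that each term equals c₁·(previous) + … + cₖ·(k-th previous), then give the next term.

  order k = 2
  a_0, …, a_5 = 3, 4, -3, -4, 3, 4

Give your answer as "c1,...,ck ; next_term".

0,-1 ; -3

  a_2 = 0·4 + -1·3 = -3
  a_3 = 0·-3 + -1·4 = -4
  a_4 = 0·-4 + -1·-3 = 3
  a_5 = 0·3 + -1·-4 = 4
  a_6 = 0·4 + -1·3 = -3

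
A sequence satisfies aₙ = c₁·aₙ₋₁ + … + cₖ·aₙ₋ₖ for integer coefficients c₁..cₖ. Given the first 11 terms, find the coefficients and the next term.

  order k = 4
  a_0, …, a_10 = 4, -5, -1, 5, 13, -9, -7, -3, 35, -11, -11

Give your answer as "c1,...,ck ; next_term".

0,0,-1,2 ; -41

  a_4 = 0·5 + 0·-1 + -1·-5 + 2·4 = 13
  a_5 = 0·13 + 0·5 + -1·-1 + 2·-5 = -9
  a_6 = 0·-9 + 0·13 + -1·5 + 2·-1 = -7
  a_7 = 0·-7 + 0·-9 + -1·13 + 2·5 = -3
  a_8 = 0·-3 + 0·-7 + -1·-9 + 2·13 = 35
  a_9 = 0·35 + 0·-3 + -1·-7 + 2·-9 = -11
  a_10 = 0·-11 + 0·35 + -1·-3 + 2·-7 = -11
  a_11 = 0·-11 + 0·-11 + -1·35 + 2·-3 = -41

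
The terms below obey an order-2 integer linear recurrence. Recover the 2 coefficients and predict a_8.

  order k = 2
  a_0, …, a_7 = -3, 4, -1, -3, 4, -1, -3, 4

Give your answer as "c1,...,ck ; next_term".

  a_2 = -1·4 + -1·-3 = -1
  a_3 = -1·-1 + -1·4 = -3
  a_4 = -1·-3 + -1·-1 = 4
  a_5 = -1·4 + -1·-3 = -1
  a_6 = -1·-1 + -1·4 = -3
  a_7 = -1·-3 + -1·-1 = 4
  a_8 = -1·4 + -1·-3 = -1

-1,-1 ; -1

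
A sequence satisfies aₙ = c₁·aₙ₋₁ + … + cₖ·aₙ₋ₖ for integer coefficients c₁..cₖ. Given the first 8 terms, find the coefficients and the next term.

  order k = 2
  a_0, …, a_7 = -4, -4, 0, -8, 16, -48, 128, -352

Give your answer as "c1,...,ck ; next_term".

-2,2 ; 960

  a_2 = -2·-4 + 2·-4 = 0
  a_3 = -2·0 + 2·-4 = -8
  a_4 = -2·-8 + 2·0 = 16
  a_5 = -2·16 + 2·-8 = -48
  a_6 = -2·-48 + 2·16 = 128
  a_7 = -2·128 + 2·-48 = -352
  a_8 = -2·-352 + 2·128 = 960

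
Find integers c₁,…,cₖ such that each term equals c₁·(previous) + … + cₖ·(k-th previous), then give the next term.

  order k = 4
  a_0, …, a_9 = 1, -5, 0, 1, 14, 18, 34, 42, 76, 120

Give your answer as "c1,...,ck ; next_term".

2,0,-2,2 ; 224

  a_4 = 2·1 + 0·0 + -2·-5 + 2·1 = 14
  a_5 = 2·14 + 0·1 + -2·0 + 2·-5 = 18
  a_6 = 2·18 + 0·14 + -2·1 + 2·0 = 34
  a_7 = 2·34 + 0·18 + -2·14 + 2·1 = 42
  a_8 = 2·42 + 0·34 + -2·18 + 2·14 = 76
  a_9 = 2·76 + 0·42 + -2·34 + 2·18 = 120
  a_10 = 2·120 + 0·76 + -2·42 + 2·34 = 224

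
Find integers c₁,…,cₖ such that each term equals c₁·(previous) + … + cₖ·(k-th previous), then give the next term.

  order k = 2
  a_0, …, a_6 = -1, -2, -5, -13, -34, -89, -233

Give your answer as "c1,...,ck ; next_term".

  a_2 = 3·-2 + -1·-1 = -5
  a_3 = 3·-5 + -1·-2 = -13
  a_4 = 3·-13 + -1·-5 = -34
  a_5 = 3·-34 + -1·-13 = -89
  a_6 = 3·-89 + -1·-34 = -233
  a_7 = 3·-233 + -1·-89 = -610

3,-1 ; -610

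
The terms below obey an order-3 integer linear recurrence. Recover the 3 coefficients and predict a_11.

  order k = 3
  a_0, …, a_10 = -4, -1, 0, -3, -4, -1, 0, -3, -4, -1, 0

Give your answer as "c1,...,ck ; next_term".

  a_3 = 1·0 + -1·-1 + 1·-4 = -3
  a_4 = 1·-3 + -1·0 + 1·-1 = -4
  a_5 = 1·-4 + -1·-3 + 1·0 = -1
  a_6 = 1·-1 + -1·-4 + 1·-3 = 0
  a_7 = 1·0 + -1·-1 + 1·-4 = -3
  a_8 = 1·-3 + -1·0 + 1·-1 = -4
  a_9 = 1·-4 + -1·-3 + 1·0 = -1
  a_10 = 1·-1 + -1·-4 + 1·-3 = 0
  a_11 = 1·0 + -1·-1 + 1·-4 = -3

1,-1,1 ; -3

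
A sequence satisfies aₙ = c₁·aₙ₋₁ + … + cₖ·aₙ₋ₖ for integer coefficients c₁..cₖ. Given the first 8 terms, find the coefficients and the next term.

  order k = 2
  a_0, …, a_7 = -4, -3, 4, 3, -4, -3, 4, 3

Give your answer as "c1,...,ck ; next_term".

0,-1 ; -4

  a_2 = 0·-3 + -1·-4 = 4
  a_3 = 0·4 + -1·-3 = 3
  a_4 = 0·3 + -1·4 = -4
  a_5 = 0·-4 + -1·3 = -3
  a_6 = 0·-3 + -1·-4 = 4
  a_7 = 0·4 + -1·-3 = 3
  a_8 = 0·3 + -1·4 = -4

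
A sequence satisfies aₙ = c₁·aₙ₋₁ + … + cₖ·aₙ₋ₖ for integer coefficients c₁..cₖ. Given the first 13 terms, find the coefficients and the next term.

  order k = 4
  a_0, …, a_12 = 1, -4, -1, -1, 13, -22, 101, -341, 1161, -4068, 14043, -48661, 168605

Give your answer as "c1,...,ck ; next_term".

  a_4 = -2·-1 + 4·-1 + -4·-4 + -1·1 = 13
  a_5 = -2·13 + 4·-1 + -4·-1 + -1·-4 = -22
  a_6 = -2·-22 + 4·13 + -4·-1 + -1·-1 = 101
  a_7 = -2·101 + 4·-22 + -4·13 + -1·-1 = -341
  a_8 = -2·-341 + 4·101 + -4·-22 + -1·13 = 1161
  a_9 = -2·1161 + 4·-341 + -4·101 + -1·-22 = -4068
  a_10 = -2·-4068 + 4·1161 + -4·-341 + -1·101 = 14043
  a_11 = -2·14043 + 4·-4068 + -4·1161 + -1·-341 = -48661
  a_12 = -2·-48661 + 4·14043 + -4·-4068 + -1·1161 = 168605
  a_13 = -2·168605 + 4·-48661 + -4·14043 + -1·-4068 = -583958

-2,4,-4,-1 ; -583958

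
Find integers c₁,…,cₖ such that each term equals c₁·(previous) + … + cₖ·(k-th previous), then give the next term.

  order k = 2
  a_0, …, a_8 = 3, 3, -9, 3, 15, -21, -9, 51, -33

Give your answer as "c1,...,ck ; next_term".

-1,-2 ; -69

  a_2 = -1·3 + -2·3 = -9
  a_3 = -1·-9 + -2·3 = 3
  a_4 = -1·3 + -2·-9 = 15
  a_5 = -1·15 + -2·3 = -21
  a_6 = -1·-21 + -2·15 = -9
  a_7 = -1·-9 + -2·-21 = 51
  a_8 = -1·51 + -2·-9 = -33
  a_9 = -1·-33 + -2·51 = -69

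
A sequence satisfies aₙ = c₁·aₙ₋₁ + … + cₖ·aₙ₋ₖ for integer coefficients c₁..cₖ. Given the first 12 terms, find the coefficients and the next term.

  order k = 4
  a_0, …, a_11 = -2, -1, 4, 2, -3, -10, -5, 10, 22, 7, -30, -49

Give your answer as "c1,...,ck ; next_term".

  a_4 = 1·2 + -1·4 + -1·-1 + 1·-2 = -3
  a_5 = 1·-3 + -1·2 + -1·4 + 1·-1 = -10
  a_6 = 1·-10 + -1·-3 + -1·2 + 1·4 = -5
  a_7 = 1·-5 + -1·-10 + -1·-3 + 1·2 = 10
  a_8 = 1·10 + -1·-5 + -1·-10 + 1·-3 = 22
  a_9 = 1·22 + -1·10 + -1·-5 + 1·-10 = 7
  a_10 = 1·7 + -1·22 + -1·10 + 1·-5 = -30
  a_11 = 1·-30 + -1·7 + -1·22 + 1·10 = -49
  a_12 = 1·-49 + -1·-30 + -1·7 + 1·22 = -4

1,-1,-1,1 ; -4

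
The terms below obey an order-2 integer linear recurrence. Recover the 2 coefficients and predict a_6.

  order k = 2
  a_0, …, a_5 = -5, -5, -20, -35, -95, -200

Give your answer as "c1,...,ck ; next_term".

  a_2 = 1·-5 + 3·-5 = -20
  a_3 = 1·-20 + 3·-5 = -35
  a_4 = 1·-35 + 3·-20 = -95
  a_5 = 1·-95 + 3·-35 = -200
  a_6 = 1·-200 + 3·-95 = -485

1,3 ; -485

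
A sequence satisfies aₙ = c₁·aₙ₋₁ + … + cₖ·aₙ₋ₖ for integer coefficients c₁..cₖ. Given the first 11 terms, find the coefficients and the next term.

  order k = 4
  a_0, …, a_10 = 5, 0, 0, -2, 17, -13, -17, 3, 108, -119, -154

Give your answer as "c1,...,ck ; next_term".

-1,-2,-2,3 ; 185

  a_4 = -1·-2 + -2·0 + -2·0 + 3·5 = 17
  a_5 = -1·17 + -2·-2 + -2·0 + 3·0 = -13
  a_6 = -1·-13 + -2·17 + -2·-2 + 3·0 = -17
  a_7 = -1·-17 + -2·-13 + -2·17 + 3·-2 = 3
  a_8 = -1·3 + -2·-17 + -2·-13 + 3·17 = 108
  a_9 = -1·108 + -2·3 + -2·-17 + 3·-13 = -119
  a_10 = -1·-119 + -2·108 + -2·3 + 3·-17 = -154
  a_11 = -1·-154 + -2·-119 + -2·108 + 3·3 = 185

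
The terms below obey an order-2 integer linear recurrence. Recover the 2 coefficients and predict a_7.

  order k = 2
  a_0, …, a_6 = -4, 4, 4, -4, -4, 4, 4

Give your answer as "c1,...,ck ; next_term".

0,-1 ; -4

  a_2 = 0·4 + -1·-4 = 4
  a_3 = 0·4 + -1·4 = -4
  a_4 = 0·-4 + -1·4 = -4
  a_5 = 0·-4 + -1·-4 = 4
  a_6 = 0·4 + -1·-4 = 4
  a_7 = 0·4 + -1·4 = -4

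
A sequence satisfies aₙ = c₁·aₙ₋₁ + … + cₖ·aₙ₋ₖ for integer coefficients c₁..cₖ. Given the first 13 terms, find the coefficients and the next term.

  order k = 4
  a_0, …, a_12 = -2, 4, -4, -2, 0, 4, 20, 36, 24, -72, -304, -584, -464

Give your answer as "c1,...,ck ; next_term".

  a_4 = 2·-2 + -2·-4 + -2·4 + -2·-2 = 0
  a_5 = 2·0 + -2·-2 + -2·-4 + -2·4 = 4
  a_6 = 2·4 + -2·0 + -2·-2 + -2·-4 = 20
  a_7 = 2·20 + -2·4 + -2·0 + -2·-2 = 36
  a_8 = 2·36 + -2·20 + -2·4 + -2·0 = 24
  a_9 = 2·24 + -2·36 + -2·20 + -2·4 = -72
  a_10 = 2·-72 + -2·24 + -2·36 + -2·20 = -304
  a_11 = 2·-304 + -2·-72 + -2·24 + -2·36 = -584
  a_12 = 2·-584 + -2·-304 + -2·-72 + -2·24 = -464
  a_13 = 2·-464 + -2·-584 + -2·-304 + -2·-72 = 992

2,-2,-2,-2 ; 992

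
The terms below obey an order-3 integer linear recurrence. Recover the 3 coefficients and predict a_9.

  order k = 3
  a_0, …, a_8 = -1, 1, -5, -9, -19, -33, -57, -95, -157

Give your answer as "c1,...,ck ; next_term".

  a_3 = 2·-5 + 0·1 + -1·-1 = -9
  a_4 = 2·-9 + 0·-5 + -1·1 = -19
  a_5 = 2·-19 + 0·-9 + -1·-5 = -33
  a_6 = 2·-33 + 0·-19 + -1·-9 = -57
  a_7 = 2·-57 + 0·-33 + -1·-19 = -95
  a_8 = 2·-95 + 0·-57 + -1·-33 = -157
  a_9 = 2·-157 + 0·-95 + -1·-57 = -257

2,0,-1 ; -257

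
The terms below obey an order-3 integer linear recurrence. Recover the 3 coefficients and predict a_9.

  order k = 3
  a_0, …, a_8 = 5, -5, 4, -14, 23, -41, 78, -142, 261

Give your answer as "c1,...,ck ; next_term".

-1,1,-1 ; -481

  a_3 = -1·4 + 1·-5 + -1·5 = -14
  a_4 = -1·-14 + 1·4 + -1·-5 = 23
  a_5 = -1·23 + 1·-14 + -1·4 = -41
  a_6 = -1·-41 + 1·23 + -1·-14 = 78
  a_7 = -1·78 + 1·-41 + -1·23 = -142
  a_8 = -1·-142 + 1·78 + -1·-41 = 261
  a_9 = -1·261 + 1·-142 + -1·78 = -481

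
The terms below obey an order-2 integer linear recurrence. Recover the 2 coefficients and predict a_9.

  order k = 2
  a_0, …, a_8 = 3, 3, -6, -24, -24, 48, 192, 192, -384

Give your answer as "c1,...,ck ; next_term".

2,-4 ; -1536

  a_2 = 2·3 + -4·3 = -6
  a_3 = 2·-6 + -4·3 = -24
  a_4 = 2·-24 + -4·-6 = -24
  a_5 = 2·-24 + -4·-24 = 48
  a_6 = 2·48 + -4·-24 = 192
  a_7 = 2·192 + -4·48 = 192
  a_8 = 2·192 + -4·192 = -384
  a_9 = 2·-384 + -4·192 = -1536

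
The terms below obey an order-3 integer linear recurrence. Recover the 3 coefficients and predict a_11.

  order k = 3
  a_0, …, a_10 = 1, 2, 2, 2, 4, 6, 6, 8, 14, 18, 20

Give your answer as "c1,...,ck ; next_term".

  a_3 = 1·2 + -1·2 + 2·1 = 2
  a_4 = 1·2 + -1·2 + 2·2 = 4
  a_5 = 1·4 + -1·2 + 2·2 = 6
  a_6 = 1·6 + -1·4 + 2·2 = 6
  a_7 = 1·6 + -1·6 + 2·4 = 8
  a_8 = 1·8 + -1·6 + 2·6 = 14
  a_9 = 1·14 + -1·8 + 2·6 = 18
  a_10 = 1·18 + -1·14 + 2·8 = 20
  a_11 = 1·20 + -1·18 + 2·14 = 30

1,-1,2 ; 30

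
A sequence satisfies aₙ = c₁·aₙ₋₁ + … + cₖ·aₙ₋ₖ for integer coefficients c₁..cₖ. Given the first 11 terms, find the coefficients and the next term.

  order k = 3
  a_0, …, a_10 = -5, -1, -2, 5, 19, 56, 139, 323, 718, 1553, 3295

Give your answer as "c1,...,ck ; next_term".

3,-1,-2 ; 6896

  a_3 = 3·-2 + -1·-1 + -2·-5 = 5
  a_4 = 3·5 + -1·-2 + -2·-1 = 19
  a_5 = 3·19 + -1·5 + -2·-2 = 56
  a_6 = 3·56 + -1·19 + -2·5 = 139
  a_7 = 3·139 + -1·56 + -2·19 = 323
  a_8 = 3·323 + -1·139 + -2·56 = 718
  a_9 = 3·718 + -1·323 + -2·139 = 1553
  a_10 = 3·1553 + -1·718 + -2·323 = 3295
  a_11 = 3·3295 + -1·1553 + -2·718 = 6896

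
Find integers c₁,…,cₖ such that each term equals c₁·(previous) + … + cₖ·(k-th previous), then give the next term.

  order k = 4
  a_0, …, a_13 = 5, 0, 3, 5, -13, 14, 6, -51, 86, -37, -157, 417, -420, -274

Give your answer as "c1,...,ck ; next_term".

-1,-1,2,-1 ; 1685

  a_4 = -1·5 + -1·3 + 2·0 + -1·5 = -13
  a_5 = -1·-13 + -1·5 + 2·3 + -1·0 = 14
  a_6 = -1·14 + -1·-13 + 2·5 + -1·3 = 6
  a_7 = -1·6 + -1·14 + 2·-13 + -1·5 = -51
  a_8 = -1·-51 + -1·6 + 2·14 + -1·-13 = 86
  a_9 = -1·86 + -1·-51 + 2·6 + -1·14 = -37
  a_10 = -1·-37 + -1·86 + 2·-51 + -1·6 = -157
  a_11 = -1·-157 + -1·-37 + 2·86 + -1·-51 = 417
  a_12 = -1·417 + -1·-157 + 2·-37 + -1·86 = -420
  a_13 = -1·-420 + -1·417 + 2·-157 + -1·-37 = -274
  a_14 = -1·-274 + -1·-420 + 2·417 + -1·-157 = 1685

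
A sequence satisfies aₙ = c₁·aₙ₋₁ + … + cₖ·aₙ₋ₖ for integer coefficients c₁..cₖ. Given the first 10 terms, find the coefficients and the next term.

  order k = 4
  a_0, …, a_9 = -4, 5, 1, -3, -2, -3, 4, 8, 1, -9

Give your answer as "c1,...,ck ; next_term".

0,-1,-1,-1 ; -13

  a_4 = 0·-3 + -1·1 + -1·5 + -1·-4 = -2
  a_5 = 0·-2 + -1·-3 + -1·1 + -1·5 = -3
  a_6 = 0·-3 + -1·-2 + -1·-3 + -1·1 = 4
  a_7 = 0·4 + -1·-3 + -1·-2 + -1·-3 = 8
  a_8 = 0·8 + -1·4 + -1·-3 + -1·-2 = 1
  a_9 = 0·1 + -1·8 + -1·4 + -1·-3 = -9
  a_10 = 0·-9 + -1·1 + -1·8 + -1·4 = -13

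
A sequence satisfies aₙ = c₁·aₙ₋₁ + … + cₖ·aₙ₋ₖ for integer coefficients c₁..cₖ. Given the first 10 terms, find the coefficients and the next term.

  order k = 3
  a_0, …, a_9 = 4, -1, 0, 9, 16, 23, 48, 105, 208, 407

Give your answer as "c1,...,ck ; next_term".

  a_3 = 2·0 + -1·-1 + 2·4 = 9
  a_4 = 2·9 + -1·0 + 2·-1 = 16
  a_5 = 2·16 + -1·9 + 2·0 = 23
  a_6 = 2·23 + -1·16 + 2·9 = 48
  a_7 = 2·48 + -1·23 + 2·16 = 105
  a_8 = 2·105 + -1·48 + 2·23 = 208
  a_9 = 2·208 + -1·105 + 2·48 = 407
  a_10 = 2·407 + -1·208 + 2·105 = 816

2,-1,2 ; 816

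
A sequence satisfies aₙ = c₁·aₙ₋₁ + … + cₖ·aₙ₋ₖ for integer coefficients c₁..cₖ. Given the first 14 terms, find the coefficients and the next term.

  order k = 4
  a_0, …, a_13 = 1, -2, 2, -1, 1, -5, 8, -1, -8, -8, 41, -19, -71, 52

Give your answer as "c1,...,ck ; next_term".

-1,-2,-1,2 ; 191

  a_4 = -1·-1 + -2·2 + -1·-2 + 2·1 = 1
  a_5 = -1·1 + -2·-1 + -1·2 + 2·-2 = -5
  a_6 = -1·-5 + -2·1 + -1·-1 + 2·2 = 8
  a_7 = -1·8 + -2·-5 + -1·1 + 2·-1 = -1
  a_8 = -1·-1 + -2·8 + -1·-5 + 2·1 = -8
  a_9 = -1·-8 + -2·-1 + -1·8 + 2·-5 = -8
  a_10 = -1·-8 + -2·-8 + -1·-1 + 2·8 = 41
  a_11 = -1·41 + -2·-8 + -1·-8 + 2·-1 = -19
  a_12 = -1·-19 + -2·41 + -1·-8 + 2·-8 = -71
  a_13 = -1·-71 + -2·-19 + -1·41 + 2·-8 = 52
  a_14 = -1·52 + -2·-71 + -1·-19 + 2·41 = 191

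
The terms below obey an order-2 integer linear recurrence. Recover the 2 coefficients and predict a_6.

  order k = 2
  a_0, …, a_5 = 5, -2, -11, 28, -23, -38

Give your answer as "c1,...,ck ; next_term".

-2,-3 ; 145

  a_2 = -2·-2 + -3·5 = -11
  a_3 = -2·-11 + -3·-2 = 28
  a_4 = -2·28 + -3·-11 = -23
  a_5 = -2·-23 + -3·28 = -38
  a_6 = -2·-38 + -3·-23 = 145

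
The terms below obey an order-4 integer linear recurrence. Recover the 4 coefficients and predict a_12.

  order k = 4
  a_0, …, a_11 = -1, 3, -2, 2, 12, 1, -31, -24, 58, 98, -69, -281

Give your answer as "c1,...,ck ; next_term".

  a_4 = 1·2 + -3·-2 + 1·3 + -1·-1 = 12
  a_5 = 1·12 + -3·2 + 1·-2 + -1·3 = 1
  a_6 = 1·1 + -3·12 + 1·2 + -1·-2 = -31
  a_7 = 1·-31 + -3·1 + 1·12 + -1·2 = -24
  a_8 = 1·-24 + -3·-31 + 1·1 + -1·12 = 58
  a_9 = 1·58 + -3·-24 + 1·-31 + -1·1 = 98
  a_10 = 1·98 + -3·58 + 1·-24 + -1·-31 = -69
  a_11 = 1·-69 + -3·98 + 1·58 + -1·-24 = -281
  a_12 = 1·-281 + -3·-69 + 1·98 + -1·58 = -34

1,-3,1,-1 ; -34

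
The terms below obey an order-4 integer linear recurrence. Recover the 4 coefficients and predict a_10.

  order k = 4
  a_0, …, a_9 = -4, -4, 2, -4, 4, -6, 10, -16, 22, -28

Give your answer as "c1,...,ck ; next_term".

-2,-2,-1,1 ; 38

  a_4 = -2·-4 + -2·2 + -1·-4 + 1·-4 = 4
  a_5 = -2·4 + -2·-4 + -1·2 + 1·-4 = -6
  a_6 = -2·-6 + -2·4 + -1·-4 + 1·2 = 10
  a_7 = -2·10 + -2·-6 + -1·4 + 1·-4 = -16
  a_8 = -2·-16 + -2·10 + -1·-6 + 1·4 = 22
  a_9 = -2·22 + -2·-16 + -1·10 + 1·-6 = -28
  a_10 = -2·-28 + -2·22 + -1·-16 + 1·10 = 38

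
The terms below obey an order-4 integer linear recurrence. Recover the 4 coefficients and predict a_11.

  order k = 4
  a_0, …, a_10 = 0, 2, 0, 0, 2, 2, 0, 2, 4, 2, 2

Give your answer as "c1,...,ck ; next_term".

0,0,1,1 ; 6

  a_4 = 0·0 + 0·0 + 1·2 + 1·0 = 2
  a_5 = 0·2 + 0·0 + 1·0 + 1·2 = 2
  a_6 = 0·2 + 0·2 + 1·0 + 1·0 = 0
  a_7 = 0·0 + 0·2 + 1·2 + 1·0 = 2
  a_8 = 0·2 + 0·0 + 1·2 + 1·2 = 4
  a_9 = 0·4 + 0·2 + 1·0 + 1·2 = 2
  a_10 = 0·2 + 0·4 + 1·2 + 1·0 = 2
  a_11 = 0·2 + 0·2 + 1·4 + 1·2 = 6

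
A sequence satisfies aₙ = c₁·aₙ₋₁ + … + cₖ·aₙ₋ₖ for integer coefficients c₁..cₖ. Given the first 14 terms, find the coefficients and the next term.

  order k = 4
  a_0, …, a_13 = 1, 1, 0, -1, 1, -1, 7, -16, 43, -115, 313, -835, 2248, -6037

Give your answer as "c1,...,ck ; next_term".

  a_4 = -1·-1 + 3·0 + -3·1 + 3·1 = 1
  a_5 = -1·1 + 3·-1 + -3·0 + 3·1 = -1
  a_6 = -1·-1 + 3·1 + -3·-1 + 3·0 = 7
  a_7 = -1·7 + 3·-1 + -3·1 + 3·-1 = -16
  a_8 = -1·-16 + 3·7 + -3·-1 + 3·1 = 43
  a_9 = -1·43 + 3·-16 + -3·7 + 3·-1 = -115
  a_10 = -1·-115 + 3·43 + -3·-16 + 3·7 = 313
  a_11 = -1·313 + 3·-115 + -3·43 + 3·-16 = -835
  a_12 = -1·-835 + 3·313 + -3·-115 + 3·43 = 2248
  a_13 = -1·2248 + 3·-835 + -3·313 + 3·-115 = -6037
  a_14 = -1·-6037 + 3·2248 + -3·-835 + 3·313 = 16225

-1,3,-3,3 ; 16225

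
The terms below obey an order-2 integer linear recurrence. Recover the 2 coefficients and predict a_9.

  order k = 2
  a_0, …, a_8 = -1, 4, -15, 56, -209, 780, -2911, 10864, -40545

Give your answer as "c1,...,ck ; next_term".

  a_2 = -4·4 + -1·-1 = -15
  a_3 = -4·-15 + -1·4 = 56
  a_4 = -4·56 + -1·-15 = -209
  a_5 = -4·-209 + -1·56 = 780
  a_6 = -4·780 + -1·-209 = -2911
  a_7 = -4·-2911 + -1·780 = 10864
  a_8 = -4·10864 + -1·-2911 = -40545
  a_9 = -4·-40545 + -1·10864 = 151316

-4,-1 ; 151316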